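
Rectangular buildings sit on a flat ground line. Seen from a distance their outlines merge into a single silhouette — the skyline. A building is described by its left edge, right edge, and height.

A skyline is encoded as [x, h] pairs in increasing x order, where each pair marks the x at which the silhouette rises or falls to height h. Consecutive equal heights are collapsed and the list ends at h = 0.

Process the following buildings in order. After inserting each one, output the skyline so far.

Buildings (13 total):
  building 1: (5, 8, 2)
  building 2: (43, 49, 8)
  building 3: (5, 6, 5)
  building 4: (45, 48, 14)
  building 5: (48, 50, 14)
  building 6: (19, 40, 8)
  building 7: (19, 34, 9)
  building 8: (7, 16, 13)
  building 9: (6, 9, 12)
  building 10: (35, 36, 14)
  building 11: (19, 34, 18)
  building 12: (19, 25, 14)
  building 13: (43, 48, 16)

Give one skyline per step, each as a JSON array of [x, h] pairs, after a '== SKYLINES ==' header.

== SKYLINES ==
[[5,2],[8,0]]
[[5,2],[8,0],[43,8],[49,0]]
[[5,5],[6,2],[8,0],[43,8],[49,0]]
[[5,5],[6,2],[8,0],[43,8],[45,14],[48,8],[49,0]]
[[5,5],[6,2],[8,0],[43,8],[45,14],[50,0]]
[[5,5],[6,2],[8,0],[19,8],[40,0],[43,8],[45,14],[50,0]]
[[5,5],[6,2],[8,0],[19,9],[34,8],[40,0],[43,8],[45,14],[50,0]]
[[5,5],[6,2],[7,13],[16,0],[19,9],[34,8],[40,0],[43,8],[45,14],[50,0]]
[[5,5],[6,12],[7,13],[16,0],[19,9],[34,8],[40,0],[43,8],[45,14],[50,0]]
[[5,5],[6,12],[7,13],[16,0],[19,9],[34,8],[35,14],[36,8],[40,0],[43,8],[45,14],[50,0]]
[[5,5],[6,12],[7,13],[16,0],[19,18],[34,8],[35,14],[36,8],[40,0],[43,8],[45,14],[50,0]]
[[5,5],[6,12],[7,13],[16,0],[19,18],[34,8],[35,14],[36,8],[40,0],[43,8],[45,14],[50,0]]
[[5,5],[6,12],[7,13],[16,0],[19,18],[34,8],[35,14],[36,8],[40,0],[43,16],[48,14],[50,0]]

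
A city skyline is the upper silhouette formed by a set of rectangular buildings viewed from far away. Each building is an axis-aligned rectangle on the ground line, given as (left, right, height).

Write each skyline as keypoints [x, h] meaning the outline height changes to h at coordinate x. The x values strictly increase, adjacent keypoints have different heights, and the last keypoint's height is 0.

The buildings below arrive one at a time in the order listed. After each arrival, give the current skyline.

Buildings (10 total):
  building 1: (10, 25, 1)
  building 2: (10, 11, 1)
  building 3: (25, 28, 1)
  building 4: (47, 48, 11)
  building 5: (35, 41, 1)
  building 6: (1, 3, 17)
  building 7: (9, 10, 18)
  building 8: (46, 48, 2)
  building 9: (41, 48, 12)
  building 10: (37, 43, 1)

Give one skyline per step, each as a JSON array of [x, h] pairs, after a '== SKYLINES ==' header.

== SKYLINES ==
[[10,1],[25,0]]
[[10,1],[25,0]]
[[10,1],[28,0]]
[[10,1],[28,0],[47,11],[48,0]]
[[10,1],[28,0],[35,1],[41,0],[47,11],[48,0]]
[[1,17],[3,0],[10,1],[28,0],[35,1],[41,0],[47,11],[48,0]]
[[1,17],[3,0],[9,18],[10,1],[28,0],[35,1],[41,0],[47,11],[48,0]]
[[1,17],[3,0],[9,18],[10,1],[28,0],[35,1],[41,0],[46,2],[47,11],[48,0]]
[[1,17],[3,0],[9,18],[10,1],[28,0],[35,1],[41,12],[48,0]]
[[1,17],[3,0],[9,18],[10,1],[28,0],[35,1],[41,12],[48,0]]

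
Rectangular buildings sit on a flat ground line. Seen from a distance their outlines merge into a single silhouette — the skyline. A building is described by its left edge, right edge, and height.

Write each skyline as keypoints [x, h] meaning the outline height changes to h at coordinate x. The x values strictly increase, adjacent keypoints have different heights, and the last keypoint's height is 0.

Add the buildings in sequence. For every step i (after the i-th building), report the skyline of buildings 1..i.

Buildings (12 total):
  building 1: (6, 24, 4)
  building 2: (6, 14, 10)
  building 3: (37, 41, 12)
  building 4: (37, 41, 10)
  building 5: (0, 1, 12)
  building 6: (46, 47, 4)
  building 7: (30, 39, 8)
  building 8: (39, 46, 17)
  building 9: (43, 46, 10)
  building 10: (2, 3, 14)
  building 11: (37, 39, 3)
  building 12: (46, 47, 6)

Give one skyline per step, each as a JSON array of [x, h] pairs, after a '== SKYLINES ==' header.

== SKYLINES ==
[[6,4],[24,0]]
[[6,10],[14,4],[24,0]]
[[6,10],[14,4],[24,0],[37,12],[41,0]]
[[6,10],[14,4],[24,0],[37,12],[41,0]]
[[0,12],[1,0],[6,10],[14,4],[24,0],[37,12],[41,0]]
[[0,12],[1,0],[6,10],[14,4],[24,0],[37,12],[41,0],[46,4],[47,0]]
[[0,12],[1,0],[6,10],[14,4],[24,0],[30,8],[37,12],[41,0],[46,4],[47,0]]
[[0,12],[1,0],[6,10],[14,4],[24,0],[30,8],[37,12],[39,17],[46,4],[47,0]]
[[0,12],[1,0],[6,10],[14,4],[24,0],[30,8],[37,12],[39,17],[46,4],[47,0]]
[[0,12],[1,0],[2,14],[3,0],[6,10],[14,4],[24,0],[30,8],[37,12],[39,17],[46,4],[47,0]]
[[0,12],[1,0],[2,14],[3,0],[6,10],[14,4],[24,0],[30,8],[37,12],[39,17],[46,4],[47,0]]
[[0,12],[1,0],[2,14],[3,0],[6,10],[14,4],[24,0],[30,8],[37,12],[39,17],[46,6],[47,0]]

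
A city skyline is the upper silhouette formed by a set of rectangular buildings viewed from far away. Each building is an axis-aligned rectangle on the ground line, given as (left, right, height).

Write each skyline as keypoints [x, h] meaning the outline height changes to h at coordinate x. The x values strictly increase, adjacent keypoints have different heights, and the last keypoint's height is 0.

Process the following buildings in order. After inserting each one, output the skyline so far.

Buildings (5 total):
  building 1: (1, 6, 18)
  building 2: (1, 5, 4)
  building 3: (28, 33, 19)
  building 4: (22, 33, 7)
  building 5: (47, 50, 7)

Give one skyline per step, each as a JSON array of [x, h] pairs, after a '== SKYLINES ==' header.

== SKYLINES ==
[[1,18],[6,0]]
[[1,18],[6,0]]
[[1,18],[6,0],[28,19],[33,0]]
[[1,18],[6,0],[22,7],[28,19],[33,0]]
[[1,18],[6,0],[22,7],[28,19],[33,0],[47,7],[50,0]]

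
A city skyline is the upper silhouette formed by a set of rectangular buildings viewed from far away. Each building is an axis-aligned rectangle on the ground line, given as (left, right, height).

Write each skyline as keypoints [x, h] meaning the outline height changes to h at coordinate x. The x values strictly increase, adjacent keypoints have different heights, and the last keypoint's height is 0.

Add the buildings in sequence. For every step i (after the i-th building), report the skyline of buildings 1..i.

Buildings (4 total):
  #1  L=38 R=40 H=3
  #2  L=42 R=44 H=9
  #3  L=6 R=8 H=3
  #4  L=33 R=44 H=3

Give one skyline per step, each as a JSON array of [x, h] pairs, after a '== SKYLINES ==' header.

== SKYLINES ==
[[38,3],[40,0]]
[[38,3],[40,0],[42,9],[44,0]]
[[6,3],[8,0],[38,3],[40,0],[42,9],[44,0]]
[[6,3],[8,0],[33,3],[42,9],[44,0]]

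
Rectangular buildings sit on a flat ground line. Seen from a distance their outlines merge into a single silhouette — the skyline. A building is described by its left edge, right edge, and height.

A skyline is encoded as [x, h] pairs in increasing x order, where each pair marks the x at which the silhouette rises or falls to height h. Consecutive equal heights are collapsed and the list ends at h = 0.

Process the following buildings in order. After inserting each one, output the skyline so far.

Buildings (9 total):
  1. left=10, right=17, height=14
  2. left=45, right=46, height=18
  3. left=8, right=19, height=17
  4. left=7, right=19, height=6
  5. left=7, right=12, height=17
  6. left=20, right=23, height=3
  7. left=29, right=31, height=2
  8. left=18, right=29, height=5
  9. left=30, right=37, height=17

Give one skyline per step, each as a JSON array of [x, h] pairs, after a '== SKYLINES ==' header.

== SKYLINES ==
[[10,14],[17,0]]
[[10,14],[17,0],[45,18],[46,0]]
[[8,17],[19,0],[45,18],[46,0]]
[[7,6],[8,17],[19,0],[45,18],[46,0]]
[[7,17],[19,0],[45,18],[46,0]]
[[7,17],[19,0],[20,3],[23,0],[45,18],[46,0]]
[[7,17],[19,0],[20,3],[23,0],[29,2],[31,0],[45,18],[46,0]]
[[7,17],[19,5],[29,2],[31,0],[45,18],[46,0]]
[[7,17],[19,5],[29,2],[30,17],[37,0],[45,18],[46,0]]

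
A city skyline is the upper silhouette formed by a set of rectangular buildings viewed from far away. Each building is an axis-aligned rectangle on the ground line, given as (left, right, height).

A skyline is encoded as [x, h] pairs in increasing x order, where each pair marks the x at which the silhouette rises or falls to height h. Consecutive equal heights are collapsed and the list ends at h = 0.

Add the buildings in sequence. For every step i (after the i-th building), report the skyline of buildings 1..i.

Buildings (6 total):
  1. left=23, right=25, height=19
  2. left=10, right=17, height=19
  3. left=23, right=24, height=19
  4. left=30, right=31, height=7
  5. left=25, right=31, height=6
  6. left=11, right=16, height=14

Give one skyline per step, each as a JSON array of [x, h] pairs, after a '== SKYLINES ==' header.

== SKYLINES ==
[[23,19],[25,0]]
[[10,19],[17,0],[23,19],[25,0]]
[[10,19],[17,0],[23,19],[25,0]]
[[10,19],[17,0],[23,19],[25,0],[30,7],[31,0]]
[[10,19],[17,0],[23,19],[25,6],[30,7],[31,0]]
[[10,19],[17,0],[23,19],[25,6],[30,7],[31,0]]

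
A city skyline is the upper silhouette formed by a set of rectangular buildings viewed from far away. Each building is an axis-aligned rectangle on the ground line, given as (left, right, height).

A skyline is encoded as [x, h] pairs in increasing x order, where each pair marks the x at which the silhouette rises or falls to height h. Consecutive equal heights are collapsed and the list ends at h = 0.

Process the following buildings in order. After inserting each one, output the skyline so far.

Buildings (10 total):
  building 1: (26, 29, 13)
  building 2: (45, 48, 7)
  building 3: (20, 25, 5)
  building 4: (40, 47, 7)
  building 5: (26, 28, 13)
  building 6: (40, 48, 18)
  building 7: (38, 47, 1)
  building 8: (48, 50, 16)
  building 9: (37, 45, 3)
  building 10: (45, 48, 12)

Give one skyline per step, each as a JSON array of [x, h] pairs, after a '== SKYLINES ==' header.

== SKYLINES ==
[[26,13],[29,0]]
[[26,13],[29,0],[45,7],[48,0]]
[[20,5],[25,0],[26,13],[29,0],[45,7],[48,0]]
[[20,5],[25,0],[26,13],[29,0],[40,7],[48,0]]
[[20,5],[25,0],[26,13],[29,0],[40,7],[48,0]]
[[20,5],[25,0],[26,13],[29,0],[40,18],[48,0]]
[[20,5],[25,0],[26,13],[29,0],[38,1],[40,18],[48,0]]
[[20,5],[25,0],[26,13],[29,0],[38,1],[40,18],[48,16],[50,0]]
[[20,5],[25,0],[26,13],[29,0],[37,3],[40,18],[48,16],[50,0]]
[[20,5],[25,0],[26,13],[29,0],[37,3],[40,18],[48,16],[50,0]]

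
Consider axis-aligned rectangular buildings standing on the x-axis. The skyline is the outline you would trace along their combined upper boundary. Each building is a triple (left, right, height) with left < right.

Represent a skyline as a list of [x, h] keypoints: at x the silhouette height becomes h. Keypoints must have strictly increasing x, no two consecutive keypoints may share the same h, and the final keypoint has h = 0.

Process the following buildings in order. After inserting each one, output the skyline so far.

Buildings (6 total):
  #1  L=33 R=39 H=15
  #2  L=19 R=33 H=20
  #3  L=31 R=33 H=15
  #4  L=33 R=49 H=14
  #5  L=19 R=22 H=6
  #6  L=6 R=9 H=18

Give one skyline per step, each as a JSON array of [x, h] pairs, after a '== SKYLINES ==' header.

== SKYLINES ==
[[33,15],[39,0]]
[[19,20],[33,15],[39,0]]
[[19,20],[33,15],[39,0]]
[[19,20],[33,15],[39,14],[49,0]]
[[19,20],[33,15],[39,14],[49,0]]
[[6,18],[9,0],[19,20],[33,15],[39,14],[49,0]]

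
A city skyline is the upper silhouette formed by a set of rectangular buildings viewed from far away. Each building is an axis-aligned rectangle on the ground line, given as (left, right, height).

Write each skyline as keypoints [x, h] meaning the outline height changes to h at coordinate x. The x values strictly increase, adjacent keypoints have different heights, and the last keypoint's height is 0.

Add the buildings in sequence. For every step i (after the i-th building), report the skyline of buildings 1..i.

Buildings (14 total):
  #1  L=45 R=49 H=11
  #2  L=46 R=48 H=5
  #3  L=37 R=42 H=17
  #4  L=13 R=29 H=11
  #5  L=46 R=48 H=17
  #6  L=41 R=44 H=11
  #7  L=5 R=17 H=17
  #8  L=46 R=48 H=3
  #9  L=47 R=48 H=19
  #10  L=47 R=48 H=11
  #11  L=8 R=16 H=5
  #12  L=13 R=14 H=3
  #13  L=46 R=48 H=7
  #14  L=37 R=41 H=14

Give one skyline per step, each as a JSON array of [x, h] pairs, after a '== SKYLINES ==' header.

== SKYLINES ==
[[45,11],[49,0]]
[[45,11],[49,0]]
[[37,17],[42,0],[45,11],[49,0]]
[[13,11],[29,0],[37,17],[42,0],[45,11],[49,0]]
[[13,11],[29,0],[37,17],[42,0],[45,11],[46,17],[48,11],[49,0]]
[[13,11],[29,0],[37,17],[42,11],[44,0],[45,11],[46,17],[48,11],[49,0]]
[[5,17],[17,11],[29,0],[37,17],[42,11],[44,0],[45,11],[46,17],[48,11],[49,0]]
[[5,17],[17,11],[29,0],[37,17],[42,11],[44,0],[45,11],[46,17],[48,11],[49,0]]
[[5,17],[17,11],[29,0],[37,17],[42,11],[44,0],[45,11],[46,17],[47,19],[48,11],[49,0]]
[[5,17],[17,11],[29,0],[37,17],[42,11],[44,0],[45,11],[46,17],[47,19],[48,11],[49,0]]
[[5,17],[17,11],[29,0],[37,17],[42,11],[44,0],[45,11],[46,17],[47,19],[48,11],[49,0]]
[[5,17],[17,11],[29,0],[37,17],[42,11],[44,0],[45,11],[46,17],[47,19],[48,11],[49,0]]
[[5,17],[17,11],[29,0],[37,17],[42,11],[44,0],[45,11],[46,17],[47,19],[48,11],[49,0]]
[[5,17],[17,11],[29,0],[37,17],[42,11],[44,0],[45,11],[46,17],[47,19],[48,11],[49,0]]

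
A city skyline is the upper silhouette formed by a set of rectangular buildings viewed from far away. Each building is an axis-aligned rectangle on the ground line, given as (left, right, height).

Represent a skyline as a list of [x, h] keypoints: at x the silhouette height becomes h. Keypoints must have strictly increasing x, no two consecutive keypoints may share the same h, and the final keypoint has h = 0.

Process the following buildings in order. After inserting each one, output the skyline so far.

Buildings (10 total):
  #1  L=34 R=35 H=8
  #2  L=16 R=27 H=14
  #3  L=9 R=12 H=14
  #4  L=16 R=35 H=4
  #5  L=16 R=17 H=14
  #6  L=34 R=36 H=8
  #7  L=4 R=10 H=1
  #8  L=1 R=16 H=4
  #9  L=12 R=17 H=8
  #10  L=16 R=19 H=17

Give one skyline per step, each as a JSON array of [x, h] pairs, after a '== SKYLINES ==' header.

== SKYLINES ==
[[34,8],[35,0]]
[[16,14],[27,0],[34,8],[35,0]]
[[9,14],[12,0],[16,14],[27,0],[34,8],[35,0]]
[[9,14],[12,0],[16,14],[27,4],[34,8],[35,0]]
[[9,14],[12,0],[16,14],[27,4],[34,8],[35,0]]
[[9,14],[12,0],[16,14],[27,4],[34,8],[36,0]]
[[4,1],[9,14],[12,0],[16,14],[27,4],[34,8],[36,0]]
[[1,4],[9,14],[12,4],[16,14],[27,4],[34,8],[36,0]]
[[1,4],[9,14],[12,8],[16,14],[27,4],[34,8],[36,0]]
[[1,4],[9,14],[12,8],[16,17],[19,14],[27,4],[34,8],[36,0]]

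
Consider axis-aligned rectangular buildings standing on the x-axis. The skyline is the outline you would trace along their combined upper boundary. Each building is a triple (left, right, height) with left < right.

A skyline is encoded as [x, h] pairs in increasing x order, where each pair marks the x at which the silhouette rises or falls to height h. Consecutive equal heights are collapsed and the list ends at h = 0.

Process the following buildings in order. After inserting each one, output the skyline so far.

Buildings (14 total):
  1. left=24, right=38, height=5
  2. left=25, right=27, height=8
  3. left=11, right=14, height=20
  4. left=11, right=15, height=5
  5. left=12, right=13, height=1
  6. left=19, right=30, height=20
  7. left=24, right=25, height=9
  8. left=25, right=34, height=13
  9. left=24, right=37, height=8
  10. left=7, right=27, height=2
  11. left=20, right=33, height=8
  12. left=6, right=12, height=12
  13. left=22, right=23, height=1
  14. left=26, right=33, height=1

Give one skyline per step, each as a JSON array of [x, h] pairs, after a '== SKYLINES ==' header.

== SKYLINES ==
[[24,5],[38,0]]
[[24,5],[25,8],[27,5],[38,0]]
[[11,20],[14,0],[24,5],[25,8],[27,5],[38,0]]
[[11,20],[14,5],[15,0],[24,5],[25,8],[27,5],[38,0]]
[[11,20],[14,5],[15,0],[24,5],[25,8],[27,5],[38,0]]
[[11,20],[14,5],[15,0],[19,20],[30,5],[38,0]]
[[11,20],[14,5],[15,0],[19,20],[30,5],[38,0]]
[[11,20],[14,5],[15,0],[19,20],[30,13],[34,5],[38,0]]
[[11,20],[14,5],[15,0],[19,20],[30,13],[34,8],[37,5],[38,0]]
[[7,2],[11,20],[14,5],[15,2],[19,20],[30,13],[34,8],[37,5],[38,0]]
[[7,2],[11,20],[14,5],[15,2],[19,20],[30,13],[34,8],[37,5],[38,0]]
[[6,12],[11,20],[14,5],[15,2],[19,20],[30,13],[34,8],[37,5],[38,0]]
[[6,12],[11,20],[14,5],[15,2],[19,20],[30,13],[34,8],[37,5],[38,0]]
[[6,12],[11,20],[14,5],[15,2],[19,20],[30,13],[34,8],[37,5],[38,0]]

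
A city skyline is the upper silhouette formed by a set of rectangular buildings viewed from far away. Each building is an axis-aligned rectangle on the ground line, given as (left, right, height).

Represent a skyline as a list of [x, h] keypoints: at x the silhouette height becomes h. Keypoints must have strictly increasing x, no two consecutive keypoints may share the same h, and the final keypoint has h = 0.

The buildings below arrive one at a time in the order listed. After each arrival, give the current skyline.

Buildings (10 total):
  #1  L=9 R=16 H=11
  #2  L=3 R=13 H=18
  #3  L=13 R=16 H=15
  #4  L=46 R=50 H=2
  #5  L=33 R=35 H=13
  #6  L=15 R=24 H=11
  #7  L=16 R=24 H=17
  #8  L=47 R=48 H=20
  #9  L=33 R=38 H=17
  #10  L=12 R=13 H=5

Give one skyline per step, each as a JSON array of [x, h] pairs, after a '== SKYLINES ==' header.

== SKYLINES ==
[[9,11],[16,0]]
[[3,18],[13,11],[16,0]]
[[3,18],[13,15],[16,0]]
[[3,18],[13,15],[16,0],[46,2],[50,0]]
[[3,18],[13,15],[16,0],[33,13],[35,0],[46,2],[50,0]]
[[3,18],[13,15],[16,11],[24,0],[33,13],[35,0],[46,2],[50,0]]
[[3,18],[13,15],[16,17],[24,0],[33,13],[35,0],[46,2],[50,0]]
[[3,18],[13,15],[16,17],[24,0],[33,13],[35,0],[46,2],[47,20],[48,2],[50,0]]
[[3,18],[13,15],[16,17],[24,0],[33,17],[38,0],[46,2],[47,20],[48,2],[50,0]]
[[3,18],[13,15],[16,17],[24,0],[33,17],[38,0],[46,2],[47,20],[48,2],[50,0]]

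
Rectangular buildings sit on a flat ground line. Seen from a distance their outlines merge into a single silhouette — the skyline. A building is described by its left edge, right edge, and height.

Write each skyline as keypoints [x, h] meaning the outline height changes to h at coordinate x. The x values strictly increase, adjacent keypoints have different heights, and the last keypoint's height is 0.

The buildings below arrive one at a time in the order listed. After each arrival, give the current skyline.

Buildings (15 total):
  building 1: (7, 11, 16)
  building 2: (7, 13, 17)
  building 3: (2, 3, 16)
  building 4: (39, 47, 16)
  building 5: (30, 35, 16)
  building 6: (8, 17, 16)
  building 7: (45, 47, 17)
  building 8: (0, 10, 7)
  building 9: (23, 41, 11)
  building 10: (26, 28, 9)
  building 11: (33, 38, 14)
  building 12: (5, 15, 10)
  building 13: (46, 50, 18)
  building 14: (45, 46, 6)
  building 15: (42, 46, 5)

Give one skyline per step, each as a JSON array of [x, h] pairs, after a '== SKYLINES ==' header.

== SKYLINES ==
[[7,16],[11,0]]
[[7,17],[13,0]]
[[2,16],[3,0],[7,17],[13,0]]
[[2,16],[3,0],[7,17],[13,0],[39,16],[47,0]]
[[2,16],[3,0],[7,17],[13,0],[30,16],[35,0],[39,16],[47,0]]
[[2,16],[3,0],[7,17],[13,16],[17,0],[30,16],[35,0],[39,16],[47,0]]
[[2,16],[3,0],[7,17],[13,16],[17,0],[30,16],[35,0],[39,16],[45,17],[47,0]]
[[0,7],[2,16],[3,7],[7,17],[13,16],[17,0],[30,16],[35,0],[39,16],[45,17],[47,0]]
[[0,7],[2,16],[3,7],[7,17],[13,16],[17,0],[23,11],[30,16],[35,11],[39,16],[45,17],[47,0]]
[[0,7],[2,16],[3,7],[7,17],[13,16],[17,0],[23,11],[30,16],[35,11],[39,16],[45,17],[47,0]]
[[0,7],[2,16],[3,7],[7,17],[13,16],[17,0],[23,11],[30,16],[35,14],[38,11],[39,16],[45,17],[47,0]]
[[0,7],[2,16],[3,7],[5,10],[7,17],[13,16],[17,0],[23,11],[30,16],[35,14],[38,11],[39,16],[45,17],[47,0]]
[[0,7],[2,16],[3,7],[5,10],[7,17],[13,16],[17,0],[23,11],[30,16],[35,14],[38,11],[39,16],[45,17],[46,18],[50,0]]
[[0,7],[2,16],[3,7],[5,10],[7,17],[13,16],[17,0],[23,11],[30,16],[35,14],[38,11],[39,16],[45,17],[46,18],[50,0]]
[[0,7],[2,16],[3,7],[5,10],[7,17],[13,16],[17,0],[23,11],[30,16],[35,14],[38,11],[39,16],[45,17],[46,18],[50,0]]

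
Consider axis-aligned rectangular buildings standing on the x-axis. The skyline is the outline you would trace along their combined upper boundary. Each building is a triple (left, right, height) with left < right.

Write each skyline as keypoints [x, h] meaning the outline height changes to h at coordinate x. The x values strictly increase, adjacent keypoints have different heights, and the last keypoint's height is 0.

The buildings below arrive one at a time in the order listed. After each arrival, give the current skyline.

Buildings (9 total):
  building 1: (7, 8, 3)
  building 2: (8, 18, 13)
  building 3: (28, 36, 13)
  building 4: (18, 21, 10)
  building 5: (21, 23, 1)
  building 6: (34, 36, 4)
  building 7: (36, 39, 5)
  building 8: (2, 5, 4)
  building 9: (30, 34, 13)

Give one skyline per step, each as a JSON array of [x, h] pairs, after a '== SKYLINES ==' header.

== SKYLINES ==
[[7,3],[8,0]]
[[7,3],[8,13],[18,0]]
[[7,3],[8,13],[18,0],[28,13],[36,0]]
[[7,3],[8,13],[18,10],[21,0],[28,13],[36,0]]
[[7,3],[8,13],[18,10],[21,1],[23,0],[28,13],[36,0]]
[[7,3],[8,13],[18,10],[21,1],[23,0],[28,13],[36,0]]
[[7,3],[8,13],[18,10],[21,1],[23,0],[28,13],[36,5],[39,0]]
[[2,4],[5,0],[7,3],[8,13],[18,10],[21,1],[23,0],[28,13],[36,5],[39,0]]
[[2,4],[5,0],[7,3],[8,13],[18,10],[21,1],[23,0],[28,13],[36,5],[39,0]]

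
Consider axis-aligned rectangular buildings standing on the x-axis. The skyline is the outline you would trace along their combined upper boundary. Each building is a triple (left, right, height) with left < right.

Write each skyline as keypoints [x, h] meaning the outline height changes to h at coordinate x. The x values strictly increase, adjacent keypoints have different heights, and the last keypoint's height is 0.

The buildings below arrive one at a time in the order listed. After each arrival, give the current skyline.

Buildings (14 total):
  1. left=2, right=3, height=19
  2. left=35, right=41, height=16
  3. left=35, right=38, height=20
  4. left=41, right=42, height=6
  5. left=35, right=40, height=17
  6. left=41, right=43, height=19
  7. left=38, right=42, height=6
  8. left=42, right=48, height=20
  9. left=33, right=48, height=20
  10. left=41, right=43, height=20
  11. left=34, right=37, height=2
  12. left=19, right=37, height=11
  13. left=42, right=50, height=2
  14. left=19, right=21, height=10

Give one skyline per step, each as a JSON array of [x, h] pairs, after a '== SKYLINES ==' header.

== SKYLINES ==
[[2,19],[3,0]]
[[2,19],[3,0],[35,16],[41,0]]
[[2,19],[3,0],[35,20],[38,16],[41,0]]
[[2,19],[3,0],[35,20],[38,16],[41,6],[42,0]]
[[2,19],[3,0],[35,20],[38,17],[40,16],[41,6],[42,0]]
[[2,19],[3,0],[35,20],[38,17],[40,16],[41,19],[43,0]]
[[2,19],[3,0],[35,20],[38,17],[40,16],[41,19],[43,0]]
[[2,19],[3,0],[35,20],[38,17],[40,16],[41,19],[42,20],[48,0]]
[[2,19],[3,0],[33,20],[48,0]]
[[2,19],[3,0],[33,20],[48,0]]
[[2,19],[3,0],[33,20],[48,0]]
[[2,19],[3,0],[19,11],[33,20],[48,0]]
[[2,19],[3,0],[19,11],[33,20],[48,2],[50,0]]
[[2,19],[3,0],[19,11],[33,20],[48,2],[50,0]]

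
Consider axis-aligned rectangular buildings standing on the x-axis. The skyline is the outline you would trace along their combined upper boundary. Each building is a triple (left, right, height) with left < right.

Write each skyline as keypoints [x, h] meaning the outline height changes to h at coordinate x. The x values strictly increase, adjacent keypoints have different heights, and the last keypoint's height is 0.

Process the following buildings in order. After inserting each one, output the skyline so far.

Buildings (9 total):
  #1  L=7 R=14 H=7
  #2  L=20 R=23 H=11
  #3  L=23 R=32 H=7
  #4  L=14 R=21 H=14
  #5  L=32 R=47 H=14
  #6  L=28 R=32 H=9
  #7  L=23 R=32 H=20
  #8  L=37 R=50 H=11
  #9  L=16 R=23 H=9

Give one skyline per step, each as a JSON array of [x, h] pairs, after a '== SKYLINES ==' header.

== SKYLINES ==
[[7,7],[14,0]]
[[7,7],[14,0],[20,11],[23,0]]
[[7,7],[14,0],[20,11],[23,7],[32,0]]
[[7,7],[14,14],[21,11],[23,7],[32,0]]
[[7,7],[14,14],[21,11],[23,7],[32,14],[47,0]]
[[7,7],[14,14],[21,11],[23,7],[28,9],[32,14],[47,0]]
[[7,7],[14,14],[21,11],[23,20],[32,14],[47,0]]
[[7,7],[14,14],[21,11],[23,20],[32,14],[47,11],[50,0]]
[[7,7],[14,14],[21,11],[23,20],[32,14],[47,11],[50,0]]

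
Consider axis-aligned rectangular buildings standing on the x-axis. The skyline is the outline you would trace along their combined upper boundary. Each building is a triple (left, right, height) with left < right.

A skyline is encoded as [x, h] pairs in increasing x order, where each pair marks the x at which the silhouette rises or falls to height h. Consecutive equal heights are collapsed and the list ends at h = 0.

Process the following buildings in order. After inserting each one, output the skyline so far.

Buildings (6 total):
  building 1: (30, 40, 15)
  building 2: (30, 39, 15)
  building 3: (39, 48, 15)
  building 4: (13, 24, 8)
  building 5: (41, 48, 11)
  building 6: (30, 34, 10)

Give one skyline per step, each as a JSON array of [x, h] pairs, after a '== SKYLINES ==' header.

== SKYLINES ==
[[30,15],[40,0]]
[[30,15],[40,0]]
[[30,15],[48,0]]
[[13,8],[24,0],[30,15],[48,0]]
[[13,8],[24,0],[30,15],[48,0]]
[[13,8],[24,0],[30,15],[48,0]]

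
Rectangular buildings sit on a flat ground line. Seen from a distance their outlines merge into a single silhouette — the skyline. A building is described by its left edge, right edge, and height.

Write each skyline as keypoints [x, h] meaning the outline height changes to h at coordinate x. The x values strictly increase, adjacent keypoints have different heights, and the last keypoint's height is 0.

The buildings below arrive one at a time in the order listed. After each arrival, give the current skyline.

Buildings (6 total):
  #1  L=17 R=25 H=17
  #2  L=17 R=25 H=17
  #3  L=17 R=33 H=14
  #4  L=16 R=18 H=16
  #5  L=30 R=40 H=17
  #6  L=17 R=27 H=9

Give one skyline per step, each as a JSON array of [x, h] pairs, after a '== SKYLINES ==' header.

== SKYLINES ==
[[17,17],[25,0]]
[[17,17],[25,0]]
[[17,17],[25,14],[33,0]]
[[16,16],[17,17],[25,14],[33,0]]
[[16,16],[17,17],[25,14],[30,17],[40,0]]
[[16,16],[17,17],[25,14],[30,17],[40,0]]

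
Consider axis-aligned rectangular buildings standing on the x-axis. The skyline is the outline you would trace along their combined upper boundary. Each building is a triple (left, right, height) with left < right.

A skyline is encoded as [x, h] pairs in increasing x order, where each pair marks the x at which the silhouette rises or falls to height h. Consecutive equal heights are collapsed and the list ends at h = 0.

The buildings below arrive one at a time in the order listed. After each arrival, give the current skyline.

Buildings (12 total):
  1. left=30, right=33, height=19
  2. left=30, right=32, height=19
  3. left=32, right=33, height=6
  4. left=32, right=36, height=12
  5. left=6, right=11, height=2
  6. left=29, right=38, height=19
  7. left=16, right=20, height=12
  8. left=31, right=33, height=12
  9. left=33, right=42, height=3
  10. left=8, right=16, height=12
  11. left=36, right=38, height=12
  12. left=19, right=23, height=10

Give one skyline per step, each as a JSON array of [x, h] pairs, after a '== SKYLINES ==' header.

== SKYLINES ==
[[30,19],[33,0]]
[[30,19],[33,0]]
[[30,19],[33,0]]
[[30,19],[33,12],[36,0]]
[[6,2],[11,0],[30,19],[33,12],[36,0]]
[[6,2],[11,0],[29,19],[38,0]]
[[6,2],[11,0],[16,12],[20,0],[29,19],[38,0]]
[[6,2],[11,0],[16,12],[20,0],[29,19],[38,0]]
[[6,2],[11,0],[16,12],[20,0],[29,19],[38,3],[42,0]]
[[6,2],[8,12],[20,0],[29,19],[38,3],[42,0]]
[[6,2],[8,12],[20,0],[29,19],[38,3],[42,0]]
[[6,2],[8,12],[20,10],[23,0],[29,19],[38,3],[42,0]]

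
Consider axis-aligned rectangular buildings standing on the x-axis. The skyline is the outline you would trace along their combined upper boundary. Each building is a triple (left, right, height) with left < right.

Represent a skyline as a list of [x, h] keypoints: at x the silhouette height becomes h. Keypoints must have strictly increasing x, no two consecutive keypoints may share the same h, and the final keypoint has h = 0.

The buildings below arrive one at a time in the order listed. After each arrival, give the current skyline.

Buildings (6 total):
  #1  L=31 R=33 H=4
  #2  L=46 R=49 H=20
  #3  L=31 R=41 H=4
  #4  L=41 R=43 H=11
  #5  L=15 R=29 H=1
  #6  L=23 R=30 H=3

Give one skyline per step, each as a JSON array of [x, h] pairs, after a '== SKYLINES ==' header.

== SKYLINES ==
[[31,4],[33,0]]
[[31,4],[33,0],[46,20],[49,0]]
[[31,4],[41,0],[46,20],[49,0]]
[[31,4],[41,11],[43,0],[46,20],[49,0]]
[[15,1],[29,0],[31,4],[41,11],[43,0],[46,20],[49,0]]
[[15,1],[23,3],[30,0],[31,4],[41,11],[43,0],[46,20],[49,0]]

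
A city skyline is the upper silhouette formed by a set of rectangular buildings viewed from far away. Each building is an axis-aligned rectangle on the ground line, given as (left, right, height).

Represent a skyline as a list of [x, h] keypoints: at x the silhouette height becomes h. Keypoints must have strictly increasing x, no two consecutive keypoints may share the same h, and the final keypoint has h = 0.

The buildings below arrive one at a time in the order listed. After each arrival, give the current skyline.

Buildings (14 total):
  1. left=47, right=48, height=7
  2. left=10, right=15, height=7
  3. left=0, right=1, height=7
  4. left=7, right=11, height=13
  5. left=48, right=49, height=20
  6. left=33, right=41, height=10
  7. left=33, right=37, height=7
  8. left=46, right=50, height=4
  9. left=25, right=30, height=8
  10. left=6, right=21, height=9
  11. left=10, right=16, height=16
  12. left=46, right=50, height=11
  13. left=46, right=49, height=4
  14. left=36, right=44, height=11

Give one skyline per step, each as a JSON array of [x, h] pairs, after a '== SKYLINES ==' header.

== SKYLINES ==
[[47,7],[48,0]]
[[10,7],[15,0],[47,7],[48,0]]
[[0,7],[1,0],[10,7],[15,0],[47,7],[48,0]]
[[0,7],[1,0],[7,13],[11,7],[15,0],[47,7],[48,0]]
[[0,7],[1,0],[7,13],[11,7],[15,0],[47,7],[48,20],[49,0]]
[[0,7],[1,0],[7,13],[11,7],[15,0],[33,10],[41,0],[47,7],[48,20],[49,0]]
[[0,7],[1,0],[7,13],[11,7],[15,0],[33,10],[41,0],[47,7],[48,20],[49,0]]
[[0,7],[1,0],[7,13],[11,7],[15,0],[33,10],[41,0],[46,4],[47,7],[48,20],[49,4],[50,0]]
[[0,7],[1,0],[7,13],[11,7],[15,0],[25,8],[30,0],[33,10],[41,0],[46,4],[47,7],[48,20],[49,4],[50,0]]
[[0,7],[1,0],[6,9],[7,13],[11,9],[21,0],[25,8],[30,0],[33,10],[41,0],[46,4],[47,7],[48,20],[49,4],[50,0]]
[[0,7],[1,0],[6,9],[7,13],[10,16],[16,9],[21,0],[25,8],[30,0],[33,10],[41,0],[46,4],[47,7],[48,20],[49,4],[50,0]]
[[0,7],[1,0],[6,9],[7,13],[10,16],[16,9],[21,0],[25,8],[30,0],[33,10],[41,0],[46,11],[48,20],[49,11],[50,0]]
[[0,7],[1,0],[6,9],[7,13],[10,16],[16,9],[21,0],[25,8],[30,0],[33,10],[41,0],[46,11],[48,20],[49,11],[50,0]]
[[0,7],[1,0],[6,9],[7,13],[10,16],[16,9],[21,0],[25,8],[30,0],[33,10],[36,11],[44,0],[46,11],[48,20],[49,11],[50,0]]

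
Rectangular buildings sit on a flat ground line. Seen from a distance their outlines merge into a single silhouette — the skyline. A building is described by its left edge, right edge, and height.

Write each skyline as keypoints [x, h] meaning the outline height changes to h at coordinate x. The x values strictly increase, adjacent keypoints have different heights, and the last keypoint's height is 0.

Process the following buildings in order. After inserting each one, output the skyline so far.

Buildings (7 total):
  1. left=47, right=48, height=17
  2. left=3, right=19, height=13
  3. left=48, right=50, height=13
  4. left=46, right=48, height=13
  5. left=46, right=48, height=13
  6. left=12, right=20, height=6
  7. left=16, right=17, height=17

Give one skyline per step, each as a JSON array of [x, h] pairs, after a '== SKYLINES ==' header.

== SKYLINES ==
[[47,17],[48,0]]
[[3,13],[19,0],[47,17],[48,0]]
[[3,13],[19,0],[47,17],[48,13],[50,0]]
[[3,13],[19,0],[46,13],[47,17],[48,13],[50,0]]
[[3,13],[19,0],[46,13],[47,17],[48,13],[50,0]]
[[3,13],[19,6],[20,0],[46,13],[47,17],[48,13],[50,0]]
[[3,13],[16,17],[17,13],[19,6],[20,0],[46,13],[47,17],[48,13],[50,0]]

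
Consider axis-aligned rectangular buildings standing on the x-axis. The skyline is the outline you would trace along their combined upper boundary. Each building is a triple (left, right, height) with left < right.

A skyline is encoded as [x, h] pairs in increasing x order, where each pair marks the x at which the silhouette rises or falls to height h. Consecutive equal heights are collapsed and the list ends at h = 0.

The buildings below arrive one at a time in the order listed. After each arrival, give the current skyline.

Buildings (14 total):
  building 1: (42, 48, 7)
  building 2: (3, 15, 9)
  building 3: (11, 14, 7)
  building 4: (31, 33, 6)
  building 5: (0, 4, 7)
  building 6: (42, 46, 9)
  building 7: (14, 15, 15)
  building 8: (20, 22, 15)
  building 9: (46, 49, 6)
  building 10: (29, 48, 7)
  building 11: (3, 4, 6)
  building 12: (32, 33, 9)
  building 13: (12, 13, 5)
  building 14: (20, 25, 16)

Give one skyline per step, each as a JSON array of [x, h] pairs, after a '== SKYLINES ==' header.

== SKYLINES ==
[[42,7],[48,0]]
[[3,9],[15,0],[42,7],[48,0]]
[[3,9],[15,0],[42,7],[48,0]]
[[3,9],[15,0],[31,6],[33,0],[42,7],[48,0]]
[[0,7],[3,9],[15,0],[31,6],[33,0],[42,7],[48,0]]
[[0,7],[3,9],[15,0],[31,6],[33,0],[42,9],[46,7],[48,0]]
[[0,7],[3,9],[14,15],[15,0],[31,6],[33,0],[42,9],[46,7],[48,0]]
[[0,7],[3,9],[14,15],[15,0],[20,15],[22,0],[31,6],[33,0],[42,9],[46,7],[48,0]]
[[0,7],[3,9],[14,15],[15,0],[20,15],[22,0],[31,6],[33,0],[42,9],[46,7],[48,6],[49,0]]
[[0,7],[3,9],[14,15],[15,0],[20,15],[22,0],[29,7],[42,9],[46,7],[48,6],[49,0]]
[[0,7],[3,9],[14,15],[15,0],[20,15],[22,0],[29,7],[42,9],[46,7],[48,6],[49,0]]
[[0,7],[3,9],[14,15],[15,0],[20,15],[22,0],[29,7],[32,9],[33,7],[42,9],[46,7],[48,6],[49,0]]
[[0,7],[3,9],[14,15],[15,0],[20,15],[22,0],[29,7],[32,9],[33,7],[42,9],[46,7],[48,6],[49,0]]
[[0,7],[3,9],[14,15],[15,0],[20,16],[25,0],[29,7],[32,9],[33,7],[42,9],[46,7],[48,6],[49,0]]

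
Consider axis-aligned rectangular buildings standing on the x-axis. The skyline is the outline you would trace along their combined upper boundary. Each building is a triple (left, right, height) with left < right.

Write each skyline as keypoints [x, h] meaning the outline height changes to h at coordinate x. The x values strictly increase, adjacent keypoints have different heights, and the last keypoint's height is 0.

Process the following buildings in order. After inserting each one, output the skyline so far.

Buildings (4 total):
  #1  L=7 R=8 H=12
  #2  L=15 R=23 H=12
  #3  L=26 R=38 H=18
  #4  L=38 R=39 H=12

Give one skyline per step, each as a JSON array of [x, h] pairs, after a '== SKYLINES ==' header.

== SKYLINES ==
[[7,12],[8,0]]
[[7,12],[8,0],[15,12],[23,0]]
[[7,12],[8,0],[15,12],[23,0],[26,18],[38,0]]
[[7,12],[8,0],[15,12],[23,0],[26,18],[38,12],[39,0]]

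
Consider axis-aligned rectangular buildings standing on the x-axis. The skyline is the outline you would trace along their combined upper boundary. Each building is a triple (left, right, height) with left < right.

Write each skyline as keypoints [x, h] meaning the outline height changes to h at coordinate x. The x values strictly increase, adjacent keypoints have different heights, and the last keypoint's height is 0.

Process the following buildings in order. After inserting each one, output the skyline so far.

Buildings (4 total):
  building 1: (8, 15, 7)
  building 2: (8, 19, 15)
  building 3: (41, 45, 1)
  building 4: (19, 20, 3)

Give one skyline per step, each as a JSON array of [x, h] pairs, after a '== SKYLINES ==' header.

== SKYLINES ==
[[8,7],[15,0]]
[[8,15],[19,0]]
[[8,15],[19,0],[41,1],[45,0]]
[[8,15],[19,3],[20,0],[41,1],[45,0]]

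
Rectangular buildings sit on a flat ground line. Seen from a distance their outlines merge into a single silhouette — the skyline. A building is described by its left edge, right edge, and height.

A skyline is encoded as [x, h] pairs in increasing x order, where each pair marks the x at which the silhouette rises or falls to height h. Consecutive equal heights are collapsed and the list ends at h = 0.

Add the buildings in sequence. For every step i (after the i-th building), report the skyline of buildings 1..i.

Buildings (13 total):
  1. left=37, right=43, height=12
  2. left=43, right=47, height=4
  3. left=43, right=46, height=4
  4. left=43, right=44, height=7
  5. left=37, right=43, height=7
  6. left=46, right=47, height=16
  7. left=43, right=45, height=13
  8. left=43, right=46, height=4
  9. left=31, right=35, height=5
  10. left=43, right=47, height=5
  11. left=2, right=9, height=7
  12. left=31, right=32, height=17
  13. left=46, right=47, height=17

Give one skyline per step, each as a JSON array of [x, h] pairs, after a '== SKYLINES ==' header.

== SKYLINES ==
[[37,12],[43,0]]
[[37,12],[43,4],[47,0]]
[[37,12],[43,4],[47,0]]
[[37,12],[43,7],[44,4],[47,0]]
[[37,12],[43,7],[44,4],[47,0]]
[[37,12],[43,7],[44,4],[46,16],[47,0]]
[[37,12],[43,13],[45,4],[46,16],[47,0]]
[[37,12],[43,13],[45,4],[46,16],[47,0]]
[[31,5],[35,0],[37,12],[43,13],[45,4],[46,16],[47,0]]
[[31,5],[35,0],[37,12],[43,13],[45,5],[46,16],[47,0]]
[[2,7],[9,0],[31,5],[35,0],[37,12],[43,13],[45,5],[46,16],[47,0]]
[[2,7],[9,0],[31,17],[32,5],[35,0],[37,12],[43,13],[45,5],[46,16],[47,0]]
[[2,7],[9,0],[31,17],[32,5],[35,0],[37,12],[43,13],[45,5],[46,17],[47,0]]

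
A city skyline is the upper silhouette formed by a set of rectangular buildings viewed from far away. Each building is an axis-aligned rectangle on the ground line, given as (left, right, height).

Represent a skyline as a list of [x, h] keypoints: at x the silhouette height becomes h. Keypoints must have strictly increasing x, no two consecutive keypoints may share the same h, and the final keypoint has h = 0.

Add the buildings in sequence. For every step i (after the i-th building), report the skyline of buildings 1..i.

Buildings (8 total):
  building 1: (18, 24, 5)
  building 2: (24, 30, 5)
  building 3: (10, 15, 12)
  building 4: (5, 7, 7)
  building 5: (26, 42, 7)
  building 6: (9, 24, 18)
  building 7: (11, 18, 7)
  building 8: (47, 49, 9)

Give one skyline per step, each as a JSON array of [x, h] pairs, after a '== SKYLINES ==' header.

== SKYLINES ==
[[18,5],[24,0]]
[[18,5],[30,0]]
[[10,12],[15,0],[18,5],[30,0]]
[[5,7],[7,0],[10,12],[15,0],[18,5],[30,0]]
[[5,7],[7,0],[10,12],[15,0],[18,5],[26,7],[42,0]]
[[5,7],[7,0],[9,18],[24,5],[26,7],[42,0]]
[[5,7],[7,0],[9,18],[24,5],[26,7],[42,0]]
[[5,7],[7,0],[9,18],[24,5],[26,7],[42,0],[47,9],[49,0]]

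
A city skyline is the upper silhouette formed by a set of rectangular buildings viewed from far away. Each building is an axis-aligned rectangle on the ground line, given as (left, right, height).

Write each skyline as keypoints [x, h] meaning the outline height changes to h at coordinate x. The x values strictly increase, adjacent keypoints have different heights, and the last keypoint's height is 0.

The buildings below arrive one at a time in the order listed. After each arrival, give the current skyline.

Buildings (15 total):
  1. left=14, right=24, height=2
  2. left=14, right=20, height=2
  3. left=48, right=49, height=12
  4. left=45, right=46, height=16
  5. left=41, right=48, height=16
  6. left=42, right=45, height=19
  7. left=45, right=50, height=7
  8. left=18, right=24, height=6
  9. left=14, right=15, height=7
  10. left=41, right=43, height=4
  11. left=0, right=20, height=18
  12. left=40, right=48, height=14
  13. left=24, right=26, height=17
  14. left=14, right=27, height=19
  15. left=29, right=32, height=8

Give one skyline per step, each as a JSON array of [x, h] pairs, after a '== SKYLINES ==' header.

== SKYLINES ==
[[14,2],[24,0]]
[[14,2],[24,0]]
[[14,2],[24,0],[48,12],[49,0]]
[[14,2],[24,0],[45,16],[46,0],[48,12],[49,0]]
[[14,2],[24,0],[41,16],[48,12],[49,0]]
[[14,2],[24,0],[41,16],[42,19],[45,16],[48,12],[49,0]]
[[14,2],[24,0],[41,16],[42,19],[45,16],[48,12],[49,7],[50,0]]
[[14,2],[18,6],[24,0],[41,16],[42,19],[45,16],[48,12],[49,7],[50,0]]
[[14,7],[15,2],[18,6],[24,0],[41,16],[42,19],[45,16],[48,12],[49,7],[50,0]]
[[14,7],[15,2],[18,6],[24,0],[41,16],[42,19],[45,16],[48,12],[49,7],[50,0]]
[[0,18],[20,6],[24,0],[41,16],[42,19],[45,16],[48,12],[49,7],[50,0]]
[[0,18],[20,6],[24,0],[40,14],[41,16],[42,19],[45,16],[48,12],[49,7],[50,0]]
[[0,18],[20,6],[24,17],[26,0],[40,14],[41,16],[42,19],[45,16],[48,12],[49,7],[50,0]]
[[0,18],[14,19],[27,0],[40,14],[41,16],[42,19],[45,16],[48,12],[49,7],[50,0]]
[[0,18],[14,19],[27,0],[29,8],[32,0],[40,14],[41,16],[42,19],[45,16],[48,12],[49,7],[50,0]]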